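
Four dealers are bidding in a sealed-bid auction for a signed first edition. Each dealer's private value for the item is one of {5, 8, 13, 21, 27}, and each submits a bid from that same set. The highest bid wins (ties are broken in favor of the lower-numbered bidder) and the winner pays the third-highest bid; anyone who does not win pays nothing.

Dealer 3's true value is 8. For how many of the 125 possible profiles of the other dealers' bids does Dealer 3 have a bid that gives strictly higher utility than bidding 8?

9

Others bid (5, 5, 13): truth gives 0; bid 13 gives 3 > 0. Violating.
Others bid (5, 5, 21): truth gives 0; bid 21 gives 3 > 0. Violating.
Others bid (5, 5, 27): truth gives 0; bid 27 gives 3 > 0. Violating.
Others bid (5, 8, 5): truth gives 0; bid 13 gives 3 > 0. Violating.
Others bid (5, 5, 5): truth gives 3; no alternative beats it.
Others bid (5, 5, 8): truth gives 3; no alternative beats it.
(Checking all 125 profiles: 9 have a profitable deviation, 116 do not.)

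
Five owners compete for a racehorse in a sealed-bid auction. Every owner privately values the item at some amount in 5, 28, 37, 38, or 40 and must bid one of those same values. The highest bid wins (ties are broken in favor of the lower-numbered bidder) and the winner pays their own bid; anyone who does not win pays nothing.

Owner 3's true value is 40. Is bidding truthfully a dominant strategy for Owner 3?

Consider the case where Owner 1 bids 5, Owner 2 bids 5, Owner 4 bids 5 and Owner 5 bids 5.
Truthful bid 40: wins, pays 40, utility 40 - 40 = 0.
Bid 28 instead: wins, pays 28, utility 40 - 28 = 12.
Since 12 > 0, bidding 28 is strictly better here, so truthful bidding is not dominant.

No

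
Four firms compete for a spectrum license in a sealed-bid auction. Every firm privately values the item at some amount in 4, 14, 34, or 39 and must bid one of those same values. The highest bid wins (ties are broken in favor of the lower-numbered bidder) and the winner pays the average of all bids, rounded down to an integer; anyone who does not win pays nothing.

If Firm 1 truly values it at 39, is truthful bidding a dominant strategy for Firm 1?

Consider the case where Firm 2 bids 4, Firm 3 bids 4 and Firm 4 bids 4.
Truthful bid 39: wins, pays 12, utility 39 - 12 = 27.
Bid 4 instead: wins, pays 4, utility 39 - 4 = 35.
Since 35 > 27, bidding 4 is strictly better here, so truthful bidding is not dominant.

No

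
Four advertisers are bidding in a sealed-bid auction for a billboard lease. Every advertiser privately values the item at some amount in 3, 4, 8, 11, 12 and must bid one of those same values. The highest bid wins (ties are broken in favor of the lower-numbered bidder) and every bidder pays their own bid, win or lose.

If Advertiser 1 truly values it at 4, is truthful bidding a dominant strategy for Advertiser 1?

Consider the case where Advertiser 2 bids 3, Advertiser 3 bids 3 and Advertiser 4 bids 3.
Truthful bid 4: wins, pays 4, utility 4 - 4 = 0.
Bid 3 instead: wins, pays 3, utility 4 - 3 = 1.
Since 1 > 0, bidding 3 is strictly better here, so truthful bidding is not dominant.

No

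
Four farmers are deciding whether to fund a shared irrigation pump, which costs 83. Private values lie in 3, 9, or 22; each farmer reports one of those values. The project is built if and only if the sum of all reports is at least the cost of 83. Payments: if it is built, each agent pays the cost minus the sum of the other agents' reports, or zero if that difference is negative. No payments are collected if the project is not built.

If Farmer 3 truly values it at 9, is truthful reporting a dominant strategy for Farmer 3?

Yes

Check each profile of the others' reports and compare truth against every alternative report.
Others report (3, 3, 3): truth gives 0, best alternative gives 0.
Others report (3, 3, 9): truth gives 0, best alternative gives 0.
Others report (3, 3, 22): truth gives 0, best alternative gives 0.
Others report (3, 9, 3): truth gives 0, best alternative gives 0.
Others report (3, 9, 9): truth gives 0, best alternative gives 0.
Others report (3, 9, 22): truth gives 0, best alternative gives 0.
(Remaining 21 profiles checked similarly; truth is weakly best in each.)
In every case the truthful report is at least as good as any alternative, so it is a dominant strategy.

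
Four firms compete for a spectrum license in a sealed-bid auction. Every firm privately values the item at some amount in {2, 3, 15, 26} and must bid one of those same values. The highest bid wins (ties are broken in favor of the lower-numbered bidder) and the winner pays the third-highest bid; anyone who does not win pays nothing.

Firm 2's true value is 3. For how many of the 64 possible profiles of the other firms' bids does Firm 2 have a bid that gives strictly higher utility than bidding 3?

Others bid (2, 2, 15): truth gives 0; bid 15 gives 1 > 0. Violating.
Others bid (2, 2, 26): truth gives 0; bid 26 gives 1 > 0. Violating.
Others bid (2, 15, 2): truth gives 0; bid 15 gives 1 > 0. Violating.
Others bid (2, 26, 2): truth gives 0; bid 26 gives 1 > 0. Violating.
Others bid (2, 2, 2): truth gives 1; no alternative beats it.
Others bid (2, 2, 3): truth gives 1; no alternative beats it.
(Checking all 64 profiles: 6 have a profitable deviation, 58 do not.)

6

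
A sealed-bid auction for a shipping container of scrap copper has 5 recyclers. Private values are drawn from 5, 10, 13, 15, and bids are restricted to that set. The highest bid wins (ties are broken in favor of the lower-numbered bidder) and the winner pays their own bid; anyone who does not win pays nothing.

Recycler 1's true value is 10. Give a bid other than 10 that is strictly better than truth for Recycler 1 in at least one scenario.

5

Suppose Recycler 2 bids 5, Recycler 3 bids 5, Recycler 4 bids 5 and Recycler 5 bids 5.
Bid 10: wins, pays 10, utility 10 - 10 = 0.
Bid 5: wins, pays 5, utility 10 - 5 = 5.
So bidding 5 beats truth here (5 > 0).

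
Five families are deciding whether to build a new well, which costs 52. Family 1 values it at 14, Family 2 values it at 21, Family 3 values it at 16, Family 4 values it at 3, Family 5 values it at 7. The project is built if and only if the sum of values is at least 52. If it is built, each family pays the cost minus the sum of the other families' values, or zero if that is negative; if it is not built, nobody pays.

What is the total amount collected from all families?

Total value 61 ≥ cost 52, so it is built.
Family 1: others sum to 47; max(0, 52 - 47) = 5.
Family 2: others sum to 40; max(0, 52 - 40) = 12.
Family 3: others sum to 45; max(0, 52 - 45) = 7.
Family 4: others sum to 58; max(0, 52 - 58) = 0.
Family 5: others sum to 54; max(0, 52 - 54) = 0.
Total collected = 5 + 12 + 7 + 0 + 0 = 24.

24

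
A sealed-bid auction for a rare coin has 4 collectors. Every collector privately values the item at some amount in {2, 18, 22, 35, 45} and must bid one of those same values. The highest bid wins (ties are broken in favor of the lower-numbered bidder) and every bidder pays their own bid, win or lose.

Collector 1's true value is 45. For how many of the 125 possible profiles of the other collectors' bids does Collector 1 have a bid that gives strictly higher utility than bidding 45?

64

Others bid (2, 2, 2): truth gives 0; bid 2 gives 43 > 0. Violating.
Others bid (2, 2, 18): truth gives 0; bid 18 gives 27 > 0. Violating.
Others bid (2, 2, 22): truth gives 0; bid 22 gives 23 > 0. Violating.
Others bid (2, 2, 35): truth gives 0; bid 35 gives 10 > 0. Violating.
Others bid (2, 2, 45): truth gives 0; no alternative beats it.
Others bid (2, 18, 45): truth gives 0; no alternative beats it.
(Checking all 125 profiles: 64 have a profitable deviation, 61 do not.)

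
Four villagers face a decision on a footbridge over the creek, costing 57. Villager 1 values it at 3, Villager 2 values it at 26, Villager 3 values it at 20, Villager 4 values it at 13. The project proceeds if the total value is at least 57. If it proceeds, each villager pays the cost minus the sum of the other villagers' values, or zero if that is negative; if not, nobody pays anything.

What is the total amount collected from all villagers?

44

Total value 62 ≥ cost 57, so it is built.
Villager 1: others sum to 59; max(0, 57 - 59) = 0.
Villager 2: others sum to 36; max(0, 57 - 36) = 21.
Villager 3: others sum to 42; max(0, 57 - 42) = 15.
Villager 4: others sum to 49; max(0, 57 - 49) = 8.
Total collected = 0 + 21 + 15 + 8 = 44.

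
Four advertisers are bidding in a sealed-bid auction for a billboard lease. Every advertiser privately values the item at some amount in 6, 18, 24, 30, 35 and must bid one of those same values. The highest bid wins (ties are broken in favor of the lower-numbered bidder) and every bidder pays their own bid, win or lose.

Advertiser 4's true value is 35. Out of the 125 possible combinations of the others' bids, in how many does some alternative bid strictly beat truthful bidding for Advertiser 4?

88

Others bid (6, 6, 6): truth gives 0; bid 18 gives 17 > 0. Violating.
Others bid (6, 6, 18): truth gives 0; bid 24 gives 11 > 0. Violating.
Others bid (6, 6, 24): truth gives 0; bid 30 gives 5 > 0. Violating.
Others bid (6, 6, 35): truth gives -35; bid 6 gives -6 > -35. Violating.
Others bid (6, 6, 30): truth gives 0; no alternative beats it.
Others bid (6, 18, 30): truth gives 0; no alternative beats it.
(Checking all 125 profiles: 88 have a profitable deviation, 37 do not.)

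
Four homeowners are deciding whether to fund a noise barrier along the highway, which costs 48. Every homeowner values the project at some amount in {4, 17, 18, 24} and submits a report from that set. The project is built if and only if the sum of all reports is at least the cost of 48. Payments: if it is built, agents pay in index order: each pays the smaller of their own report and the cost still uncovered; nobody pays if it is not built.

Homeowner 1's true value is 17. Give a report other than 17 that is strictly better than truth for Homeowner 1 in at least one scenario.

4

Suppose Homeowner 2 reports 4, Homeowner 3 reports 17 and Homeowner 4 reports 24.
Report 17: project built, pays 17, utility 17 - 17 = 0.
Report 4: project built, pays 4, utility 17 - 4 = 13.
So reporting 4 beats truth here (13 > 0).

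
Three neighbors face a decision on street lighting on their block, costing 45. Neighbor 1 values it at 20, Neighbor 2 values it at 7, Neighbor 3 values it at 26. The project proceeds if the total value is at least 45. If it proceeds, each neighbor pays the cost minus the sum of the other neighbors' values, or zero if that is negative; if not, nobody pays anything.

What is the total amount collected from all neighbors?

30

Total value 53 ≥ cost 45, so it is built.
Neighbor 1: others sum to 33; max(0, 45 - 33) = 12.
Neighbor 2: others sum to 46; max(0, 45 - 46) = 0.
Neighbor 3: others sum to 27; max(0, 45 - 27) = 18.
Total collected = 12 + 0 + 18 = 30.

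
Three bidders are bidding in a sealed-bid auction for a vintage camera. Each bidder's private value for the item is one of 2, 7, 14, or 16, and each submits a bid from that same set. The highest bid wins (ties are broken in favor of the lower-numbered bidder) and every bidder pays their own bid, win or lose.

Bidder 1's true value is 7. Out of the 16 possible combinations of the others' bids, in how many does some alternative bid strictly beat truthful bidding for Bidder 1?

13

Others bid (2, 2): truth gives 0; bid 2 gives 5 > 0. Violating.
Others bid (2, 14): truth gives -7; bid 2 gives -2 > -7. Violating.
Others bid (2, 16): truth gives -7; bid 2 gives -2 > -7. Violating.
Others bid (7, 14): truth gives -7; bid 2 gives -2 > -7. Violating.
Others bid (2, 7): truth gives 0; no alternative beats it.
Others bid (7, 2): truth gives 0; no alternative beats it.
(Checking all 16 profiles: 13 have a profitable deviation, 3 do not.)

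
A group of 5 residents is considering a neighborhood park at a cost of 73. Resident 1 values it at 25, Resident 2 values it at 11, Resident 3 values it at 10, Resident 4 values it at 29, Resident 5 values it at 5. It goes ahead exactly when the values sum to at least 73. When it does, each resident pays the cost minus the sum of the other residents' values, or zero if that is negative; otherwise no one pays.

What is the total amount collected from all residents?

47

Total value 80 ≥ cost 73, so it is built.
Resident 1: others sum to 55; max(0, 73 - 55) = 18.
Resident 2: others sum to 69; max(0, 73 - 69) = 4.
Resident 3: others sum to 70; max(0, 73 - 70) = 3.
Resident 4: others sum to 51; max(0, 73 - 51) = 22.
Resident 5: others sum to 75; max(0, 73 - 75) = 0.
Total collected = 18 + 4 + 3 + 22 + 0 = 47.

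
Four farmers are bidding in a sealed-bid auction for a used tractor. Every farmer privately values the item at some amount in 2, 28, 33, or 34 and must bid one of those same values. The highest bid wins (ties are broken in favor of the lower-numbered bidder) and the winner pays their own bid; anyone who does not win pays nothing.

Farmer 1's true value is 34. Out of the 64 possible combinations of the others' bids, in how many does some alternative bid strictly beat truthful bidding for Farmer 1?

27

Others bid (2, 2, 2): truth gives 0; bid 2 gives 32 > 0. Violating.
Others bid (2, 2, 28): truth gives 0; bid 28 gives 6 > 0. Violating.
Others bid (2, 2, 33): truth gives 0; bid 33 gives 1 > 0. Violating.
Others bid (2, 28, 2): truth gives 0; bid 28 gives 6 > 0. Violating.
Others bid (2, 2, 34): truth gives 0; no alternative beats it.
Others bid (2, 28, 34): truth gives 0; no alternative beats it.
(Checking all 64 profiles: 27 have a profitable deviation, 37 do not.)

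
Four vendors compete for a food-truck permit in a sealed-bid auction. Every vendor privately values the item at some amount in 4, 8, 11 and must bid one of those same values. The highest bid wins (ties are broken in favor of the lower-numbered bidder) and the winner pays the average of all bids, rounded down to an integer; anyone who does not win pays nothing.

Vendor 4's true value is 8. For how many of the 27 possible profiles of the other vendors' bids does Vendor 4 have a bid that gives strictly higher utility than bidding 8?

6

Others bid (4, 4, 8): truth gives 0; bid 11 gives 2 > 0. Violating.
Others bid (4, 8, 4): truth gives 0; bid 11 gives 2 > 0. Violating.
Others bid (4, 8, 8): truth gives 0; bid 11 gives 1 > 0. Violating.
Others bid (8, 4, 4): truth gives 0; bid 11 gives 2 > 0. Violating.
Others bid (4, 4, 4): truth gives 3; no alternative beats it.
Others bid (4, 4, 11): truth gives 0; no alternative beats it.
(Checking all 27 profiles: 6 have a profitable deviation, 21 do not.)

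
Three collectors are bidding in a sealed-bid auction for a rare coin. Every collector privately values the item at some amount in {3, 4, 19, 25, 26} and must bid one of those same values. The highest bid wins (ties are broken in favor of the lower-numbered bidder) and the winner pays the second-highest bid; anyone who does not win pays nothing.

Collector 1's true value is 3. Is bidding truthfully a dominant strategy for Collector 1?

Check each profile of the others' bids and compare truth against every alternative bid.
Others bid (3, 4): truth gives 0, best alternative gives -1.
Others bid (4, 3): truth gives 0, best alternative gives -1.
Others bid (4, 4): truth gives 0, best alternative gives -1.
Others bid (3, 3): truth gives 0, best alternative gives 0.
Others bid (3, 19): truth gives 0, best alternative gives 0.
Others bid (3, 25): truth gives 0, best alternative gives 0.
(Remaining 19 profiles checked similarly; truth is weakly best in each.)
In every case the truthful bid is at least as good as any alternative, so it is a dominant strategy.

Yes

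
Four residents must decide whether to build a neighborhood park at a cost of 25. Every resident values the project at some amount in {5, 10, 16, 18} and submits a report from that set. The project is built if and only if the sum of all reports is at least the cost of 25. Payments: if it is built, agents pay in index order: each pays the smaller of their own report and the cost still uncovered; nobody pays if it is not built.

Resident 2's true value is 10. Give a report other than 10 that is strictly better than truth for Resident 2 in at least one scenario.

5

Suppose Resident 1 reports 5, Resident 3 reports 5 and Resident 4 reports 10.
Report 10: project built, pays 10, utility 10 - 10 = 0.
Report 5: project built, pays 5, utility 10 - 5 = 5.
So reporting 5 beats truth here (5 > 0).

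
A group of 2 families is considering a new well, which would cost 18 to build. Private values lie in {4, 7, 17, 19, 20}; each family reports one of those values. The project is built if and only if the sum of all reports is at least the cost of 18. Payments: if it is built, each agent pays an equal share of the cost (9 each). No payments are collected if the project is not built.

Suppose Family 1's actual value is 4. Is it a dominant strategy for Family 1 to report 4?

Check each profile of the others' reports and compare truth against every alternative report.
Others report (17): truth gives -5, best alternative gives -5.
Others report (19): truth gives -5, best alternative gives -5.
Others report (20): truth gives -5, best alternative gives -5.
Others report (4): truth gives 0, best alternative gives 0.
Others report (7): truth gives 0, best alternative gives 0.
In every case the truthful report is at least as good as any alternative, so it is a dominant strategy.

Yes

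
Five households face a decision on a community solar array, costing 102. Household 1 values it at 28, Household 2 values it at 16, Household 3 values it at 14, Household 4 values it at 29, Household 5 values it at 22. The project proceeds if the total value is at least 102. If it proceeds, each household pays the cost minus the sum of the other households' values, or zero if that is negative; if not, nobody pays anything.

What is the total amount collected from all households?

74

Total value 109 ≥ cost 102, so it is built.
Household 1: others sum to 81; max(0, 102 - 81) = 21.
Household 2: others sum to 93; max(0, 102 - 93) = 9.
Household 3: others sum to 95; max(0, 102 - 95) = 7.
Household 4: others sum to 80; max(0, 102 - 80) = 22.
Household 5: others sum to 87; max(0, 102 - 87) = 15.
Total collected = 21 + 9 + 7 + 22 + 15 = 74.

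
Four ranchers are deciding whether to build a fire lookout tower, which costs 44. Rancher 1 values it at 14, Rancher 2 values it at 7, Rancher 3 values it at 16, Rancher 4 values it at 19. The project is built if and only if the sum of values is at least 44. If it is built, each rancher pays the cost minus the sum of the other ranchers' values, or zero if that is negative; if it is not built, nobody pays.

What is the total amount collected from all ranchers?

13

Total value 56 ≥ cost 44, so it is built.
Rancher 1: others sum to 42; max(0, 44 - 42) = 2.
Rancher 2: others sum to 49; max(0, 44 - 49) = 0.
Rancher 3: others sum to 40; max(0, 44 - 40) = 4.
Rancher 4: others sum to 37; max(0, 44 - 37) = 7.
Total collected = 2 + 0 + 4 + 7 = 13.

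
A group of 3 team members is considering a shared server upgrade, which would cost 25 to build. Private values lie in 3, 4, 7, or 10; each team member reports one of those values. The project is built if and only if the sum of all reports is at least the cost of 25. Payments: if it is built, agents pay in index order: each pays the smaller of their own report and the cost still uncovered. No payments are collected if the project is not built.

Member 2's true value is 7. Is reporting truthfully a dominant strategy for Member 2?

Check each profile of the others' reports and compare truth against every alternative report.
Others report (3, 3): truth gives 0, best alternative gives 0.
Others report (3, 4): truth gives 0, best alternative gives 0.
Others report (3, 7): truth gives 0, best alternative gives 0.
Others report (3, 10): truth gives 0, best alternative gives 0.
Others report (4, 3): truth gives 0, best alternative gives 0.
Others report (4, 4): truth gives 0, best alternative gives 0.
(Remaining 10 profiles checked similarly; truth is weakly best in each.)
In every case the truthful report is at least as good as any alternative, so it is a dominant strategy.

Yes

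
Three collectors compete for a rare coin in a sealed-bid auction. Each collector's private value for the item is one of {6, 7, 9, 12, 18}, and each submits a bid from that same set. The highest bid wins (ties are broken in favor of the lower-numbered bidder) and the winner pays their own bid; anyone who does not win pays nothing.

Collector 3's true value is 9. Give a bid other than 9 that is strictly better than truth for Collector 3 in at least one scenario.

7

Suppose Collector 1 bids 6 and Collector 2 bids 6.
Bid 9: wins, pays 9, utility 9 - 9 = 0.
Bid 7: wins, pays 7, utility 9 - 7 = 2.
So bidding 7 beats truth here (2 > 0).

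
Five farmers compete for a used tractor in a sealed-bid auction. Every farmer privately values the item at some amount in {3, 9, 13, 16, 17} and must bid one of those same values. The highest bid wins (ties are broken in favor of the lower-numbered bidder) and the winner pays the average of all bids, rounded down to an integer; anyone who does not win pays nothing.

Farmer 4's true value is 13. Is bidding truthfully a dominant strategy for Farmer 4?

No

Consider the case where Farmer 1 bids 3, Farmer 2 bids 3, Farmer 3 bids 3 and Farmer 5 bids 3.
Truthful bid 13: wins, pays 5, utility 13 - 5 = 8.
Bid 9 instead: wins, pays 4, utility 13 - 4 = 9.
Since 9 > 8, bidding 9 is strictly better here, so truthful bidding is not dominant.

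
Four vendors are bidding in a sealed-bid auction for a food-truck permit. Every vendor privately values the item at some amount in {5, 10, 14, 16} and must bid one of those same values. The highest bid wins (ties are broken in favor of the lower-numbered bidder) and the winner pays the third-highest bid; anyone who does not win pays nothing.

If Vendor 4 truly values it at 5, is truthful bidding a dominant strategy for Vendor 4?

Yes

Check each profile of the others' bids and compare truth against every alternative bid.
Others bid (5, 5, 5): truth gives 0, best alternative gives 0.
Others bid (5, 5, 10): truth gives 0, best alternative gives 0.
Others bid (5, 5, 14): truth gives 0, best alternative gives 0.
Others bid (5, 5, 16): truth gives 0, best alternative gives 0.
Others bid (5, 10, 5): truth gives 0, best alternative gives 0.
Others bid (5, 10, 10): truth gives 0, best alternative gives 0.
(Remaining 58 profiles checked similarly; truth is weakly best in each.)
In every case the truthful bid is at least as good as any alternative, so it is a dominant strategy.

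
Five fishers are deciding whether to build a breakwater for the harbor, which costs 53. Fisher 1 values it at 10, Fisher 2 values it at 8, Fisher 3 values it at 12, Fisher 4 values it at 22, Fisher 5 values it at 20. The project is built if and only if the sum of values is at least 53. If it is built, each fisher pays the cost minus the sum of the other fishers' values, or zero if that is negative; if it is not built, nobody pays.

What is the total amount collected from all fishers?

4

Total value 72 ≥ cost 53, so it is built.
Fisher 1: others sum to 62; max(0, 53 - 62) = 0.
Fisher 2: others sum to 64; max(0, 53 - 64) = 0.
Fisher 3: others sum to 60; max(0, 53 - 60) = 0.
Fisher 4: others sum to 50; max(0, 53 - 50) = 3.
Fisher 5: others sum to 52; max(0, 53 - 52) = 1.
Total collected = 0 + 0 + 0 + 3 + 1 = 4.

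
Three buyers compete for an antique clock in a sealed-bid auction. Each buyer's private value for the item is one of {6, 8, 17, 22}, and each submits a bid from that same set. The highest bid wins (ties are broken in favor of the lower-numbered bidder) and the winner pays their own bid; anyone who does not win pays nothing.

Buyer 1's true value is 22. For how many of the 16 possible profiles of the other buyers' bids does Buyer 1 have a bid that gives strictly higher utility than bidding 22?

Others bid (6, 6): truth gives 0; bid 6 gives 16 > 0. Violating.
Others bid (6, 8): truth gives 0; bid 8 gives 14 > 0. Violating.
Others bid (6, 17): truth gives 0; bid 17 gives 5 > 0. Violating.
Others bid (8, 6): truth gives 0; bid 8 gives 14 > 0. Violating.
Others bid (6, 22): truth gives 0; no alternative beats it.
Others bid (8, 22): truth gives 0; no alternative beats it.
(Checking all 16 profiles: 9 have a profitable deviation, 7 do not.)

9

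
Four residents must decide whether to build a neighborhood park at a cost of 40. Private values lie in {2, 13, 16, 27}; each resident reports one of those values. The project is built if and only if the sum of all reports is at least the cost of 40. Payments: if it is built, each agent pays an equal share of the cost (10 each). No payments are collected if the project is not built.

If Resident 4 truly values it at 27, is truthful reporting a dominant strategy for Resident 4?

Yes

Check each profile of the others' reports and compare truth against every alternative report.
Others report (2, 2, 13): truth gives 17, best alternative gives 0.
Others report (2, 2, 16): truth gives 17, best alternative gives 0.
Others report (2, 13, 2): truth gives 17, best alternative gives 0.
Others report (2, 16, 2): truth gives 17, best alternative gives 0.
Others report (13, 2, 2): truth gives 17, best alternative gives 0.
Others report (16, 2, 2): truth gives 17, best alternative gives 0.
(Remaining 58 profiles checked similarly; truth is weakly best in each.)
In every case the truthful report is at least as good as any alternative, so it is a dominant strategy.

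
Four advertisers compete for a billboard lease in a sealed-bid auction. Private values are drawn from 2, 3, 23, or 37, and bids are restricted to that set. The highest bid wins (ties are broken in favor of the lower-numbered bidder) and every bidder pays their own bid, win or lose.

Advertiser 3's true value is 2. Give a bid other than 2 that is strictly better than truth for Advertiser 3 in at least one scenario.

Suppose Advertiser 1 bids 2, Advertiser 2 bids 2 and Advertiser 4 bids 2.
Bid 2: loses but pays 2, utility -2.
Bid 3: wins, pays 3, utility 2 - 3 = -1.
So bidding 3 beats truth here (-1 > -2).

3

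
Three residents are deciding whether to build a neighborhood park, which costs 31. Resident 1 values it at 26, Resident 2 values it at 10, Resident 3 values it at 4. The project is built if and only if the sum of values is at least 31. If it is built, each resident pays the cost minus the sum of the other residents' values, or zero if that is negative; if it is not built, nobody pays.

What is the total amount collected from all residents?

Total value 40 ≥ cost 31, so it is built.
Resident 1: others sum to 14; max(0, 31 - 14) = 17.
Resident 2: others sum to 30; max(0, 31 - 30) = 1.
Resident 3: others sum to 36; max(0, 31 - 36) = 0.
Total collected = 17 + 1 + 0 = 18.

18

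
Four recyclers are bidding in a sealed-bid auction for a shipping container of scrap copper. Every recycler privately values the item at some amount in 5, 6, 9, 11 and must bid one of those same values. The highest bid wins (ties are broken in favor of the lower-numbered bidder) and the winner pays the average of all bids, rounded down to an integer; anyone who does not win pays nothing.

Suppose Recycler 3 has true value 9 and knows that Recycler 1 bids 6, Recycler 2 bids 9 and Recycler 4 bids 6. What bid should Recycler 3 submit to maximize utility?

Bid 5: loses, pays 0, utility 0.
Bid 6: loses, pays 0, utility 0.
Bid 9: loses, pays 0, utility 0.
Bid 11: wins, pays 8, utility 9 - 8 = 1.
The best choice is 11 with utility 1.

11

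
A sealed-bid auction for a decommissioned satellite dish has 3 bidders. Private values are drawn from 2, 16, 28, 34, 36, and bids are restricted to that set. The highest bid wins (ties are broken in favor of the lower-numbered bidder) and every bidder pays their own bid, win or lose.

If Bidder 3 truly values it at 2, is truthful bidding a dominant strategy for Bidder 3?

Check each profile of the others' bids and compare truth against every alternative bid.
Others bid (2, 16): truth gives -2, best alternative gives -16.
Others bid (2, 28): truth gives -2, best alternative gives -16.
Others bid (2, 34): truth gives -2, best alternative gives -16.
Others bid (2, 36): truth gives -2, best alternative gives -16.
Others bid (16, 2): truth gives -2, best alternative gives -16.
Others bid (16, 16): truth gives -2, best alternative gives -16.
(Remaining 19 profiles checked similarly; truth is weakly best in each.)
In every case the truthful bid is at least as good as any alternative, so it is a dominant strategy.

Yes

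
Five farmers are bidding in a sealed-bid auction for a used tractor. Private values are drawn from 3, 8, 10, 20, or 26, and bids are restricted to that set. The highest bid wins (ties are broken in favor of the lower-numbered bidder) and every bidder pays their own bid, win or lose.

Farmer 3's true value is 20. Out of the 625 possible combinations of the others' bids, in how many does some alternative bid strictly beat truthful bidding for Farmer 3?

Others bid (3, 3, 3, 3): truth gives 0; bid 8 gives 12 > 0. Violating.
Others bid (3, 3, 3, 8): truth gives 0; bid 8 gives 12 > 0. Violating.
Others bid (3, 3, 3, 10): truth gives 0; bid 10 gives 10 > 0. Violating.
Others bid (3, 3, 3, 26): truth gives -20; bid 3 gives -3 > -20. Violating.
Others bid (3, 3, 3, 20): truth gives 0; no alternative beats it.
Others bid (3, 3, 8, 20): truth gives 0; no alternative beats it.
(Checking all 625 profiles: 517 have a profitable deviation, 108 do not.)

517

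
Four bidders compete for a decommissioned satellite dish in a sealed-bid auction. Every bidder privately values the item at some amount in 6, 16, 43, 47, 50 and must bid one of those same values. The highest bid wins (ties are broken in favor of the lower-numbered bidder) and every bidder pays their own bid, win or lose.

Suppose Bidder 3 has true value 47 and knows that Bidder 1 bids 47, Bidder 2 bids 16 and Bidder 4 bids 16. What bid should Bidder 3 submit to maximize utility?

Bid 6: loses but pays 6, utility -6.
Bid 16: loses but pays 16, utility -16.
Bid 43: loses but pays 43, utility -43.
Bid 47: loses but pays 47, utility -47.
Bid 50: wins, pays 50, utility 47 - 50 = -3.
The best choice is 50 with utility -3.

50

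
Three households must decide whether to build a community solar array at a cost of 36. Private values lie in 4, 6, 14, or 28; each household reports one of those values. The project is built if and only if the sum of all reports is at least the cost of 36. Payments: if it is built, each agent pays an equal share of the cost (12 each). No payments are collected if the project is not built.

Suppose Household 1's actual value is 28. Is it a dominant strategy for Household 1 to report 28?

Check each profile of the others' reports and compare truth against every alternative report.
Others report (4, 4): truth gives 16, best alternative gives 0.
Others report (4, 6): truth gives 16, best alternative gives 0.
Others report (4, 14): truth gives 16, best alternative gives 0.
Others report (6, 4): truth gives 16, best alternative gives 0.
Others report (6, 6): truth gives 16, best alternative gives 0.
Others report (6, 14): truth gives 16, best alternative gives 0.
(Remaining 10 profiles checked similarly; truth is weakly best in each.)
In every case the truthful report is at least as good as any alternative, so it is a dominant strategy.

Yes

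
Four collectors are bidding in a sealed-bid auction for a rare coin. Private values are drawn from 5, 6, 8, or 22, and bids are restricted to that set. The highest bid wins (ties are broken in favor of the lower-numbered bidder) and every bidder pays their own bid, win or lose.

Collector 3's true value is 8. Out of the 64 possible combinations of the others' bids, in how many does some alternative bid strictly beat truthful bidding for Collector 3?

54

Others bid (5, 5, 5): truth gives 0; bid 6 gives 2 > 0. Violating.
Others bid (5, 5, 6): truth gives 0; bid 6 gives 2 > 0. Violating.
Others bid (5, 5, 22): truth gives -8; bid 5 gives -5 > -8. Violating.
Others bid (5, 6, 22): truth gives -8; bid 5 gives -5 > -8. Violating.
Others bid (5, 5, 8): truth gives 0; no alternative beats it.
Others bid (5, 6, 5): truth gives 0; no alternative beats it.
(Checking all 64 profiles: 54 have a profitable deviation, 10 do not.)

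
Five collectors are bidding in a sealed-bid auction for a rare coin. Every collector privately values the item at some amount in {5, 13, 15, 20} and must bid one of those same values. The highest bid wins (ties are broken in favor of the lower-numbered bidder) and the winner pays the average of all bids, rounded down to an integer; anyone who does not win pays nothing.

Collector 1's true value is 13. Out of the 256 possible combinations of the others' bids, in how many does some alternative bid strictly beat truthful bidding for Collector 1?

Others bid (5, 5, 5, 5): truth gives 7; bid 5 gives 8 > 7. Violating.
Others bid (5, 5, 5, 15): truth gives 0; bid 15 gives 4 > 0. Violating.
Others bid (5, 5, 5, 20): truth gives 0; bid 20 gives 2 > 0. Violating.
Others bid (5, 5, 13, 15): truth gives 0; bid 15 gives 3 > 0. Violating.
Others bid (5, 5, 5, 13): truth gives 5; no alternative beats it.
Others bid (5, 5, 13, 5): truth gives 5; no alternative beats it.
(Checking all 256 profiles: 63 have a profitable deviation, 193 do not.)

63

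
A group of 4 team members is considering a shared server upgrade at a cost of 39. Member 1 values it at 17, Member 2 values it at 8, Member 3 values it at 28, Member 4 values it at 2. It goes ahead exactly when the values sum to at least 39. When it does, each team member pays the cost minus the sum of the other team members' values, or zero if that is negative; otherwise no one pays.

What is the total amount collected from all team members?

Total value 55 ≥ cost 39, so it is built.
Member 1: others sum to 38; max(0, 39 - 38) = 1.
Member 2: others sum to 47; max(0, 39 - 47) = 0.
Member 3: others sum to 27; max(0, 39 - 27) = 12.
Member 4: others sum to 53; max(0, 39 - 53) = 0.
Total collected = 1 + 0 + 12 + 0 = 13.

13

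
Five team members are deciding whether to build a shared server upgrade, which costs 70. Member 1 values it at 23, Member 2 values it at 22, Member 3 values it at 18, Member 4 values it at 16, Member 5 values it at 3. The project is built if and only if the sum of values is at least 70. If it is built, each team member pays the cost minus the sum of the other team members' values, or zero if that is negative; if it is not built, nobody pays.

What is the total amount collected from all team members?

Total value 82 ≥ cost 70, so it is built.
Member 1: others sum to 59; max(0, 70 - 59) = 11.
Member 2: others sum to 60; max(0, 70 - 60) = 10.
Member 3: others sum to 64; max(0, 70 - 64) = 6.
Member 4: others sum to 66; max(0, 70 - 66) = 4.
Member 5: others sum to 79; max(0, 70 - 79) = 0.
Total collected = 11 + 10 + 6 + 4 + 0 = 31.

31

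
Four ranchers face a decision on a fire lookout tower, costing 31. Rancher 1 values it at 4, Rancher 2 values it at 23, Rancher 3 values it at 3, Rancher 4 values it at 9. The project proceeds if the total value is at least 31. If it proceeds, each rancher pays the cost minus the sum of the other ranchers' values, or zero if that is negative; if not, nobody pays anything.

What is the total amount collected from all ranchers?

16

Total value 39 ≥ cost 31, so it is built.
Rancher 1: others sum to 35; max(0, 31 - 35) = 0.
Rancher 2: others sum to 16; max(0, 31 - 16) = 15.
Rancher 3: others sum to 36; max(0, 31 - 36) = 0.
Rancher 4: others sum to 30; max(0, 31 - 30) = 1.
Total collected = 0 + 15 + 0 + 1 = 16.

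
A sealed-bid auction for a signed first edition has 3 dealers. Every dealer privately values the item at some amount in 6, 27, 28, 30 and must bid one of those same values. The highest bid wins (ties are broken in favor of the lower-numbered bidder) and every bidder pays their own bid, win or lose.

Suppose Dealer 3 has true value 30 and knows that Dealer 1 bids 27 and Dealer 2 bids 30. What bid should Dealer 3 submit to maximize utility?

6

Bid 6: loses but pays 6, utility -6.
Bid 27: loses but pays 27, utility -27.
Bid 28: loses but pays 28, utility -28.
Bid 30: loses but pays 30, utility -30.
The best choice is 6 with utility -6.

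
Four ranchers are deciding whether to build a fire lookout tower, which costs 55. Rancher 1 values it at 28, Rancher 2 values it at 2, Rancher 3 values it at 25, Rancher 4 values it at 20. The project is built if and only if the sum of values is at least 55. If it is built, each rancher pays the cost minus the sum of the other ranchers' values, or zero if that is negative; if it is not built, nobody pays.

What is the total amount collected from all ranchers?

13

Total value 75 ≥ cost 55, so it is built.
Rancher 1: others sum to 47; max(0, 55 - 47) = 8.
Rancher 2: others sum to 73; max(0, 55 - 73) = 0.
Rancher 3: others sum to 50; max(0, 55 - 50) = 5.
Rancher 4: others sum to 55; max(0, 55 - 55) = 0.
Total collected = 8 + 0 + 5 + 0 = 13.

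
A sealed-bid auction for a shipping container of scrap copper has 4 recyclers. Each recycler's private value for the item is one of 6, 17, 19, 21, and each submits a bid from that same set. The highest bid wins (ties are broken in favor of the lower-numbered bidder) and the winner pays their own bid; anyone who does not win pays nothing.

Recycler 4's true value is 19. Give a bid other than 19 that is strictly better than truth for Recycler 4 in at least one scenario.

Suppose Recycler 1 bids 6, Recycler 2 bids 6 and Recycler 3 bids 6.
Bid 19: wins, pays 19, utility 19 - 19 = 0.
Bid 17: wins, pays 17, utility 19 - 17 = 2.
So bidding 17 beats truth here (2 > 0).

17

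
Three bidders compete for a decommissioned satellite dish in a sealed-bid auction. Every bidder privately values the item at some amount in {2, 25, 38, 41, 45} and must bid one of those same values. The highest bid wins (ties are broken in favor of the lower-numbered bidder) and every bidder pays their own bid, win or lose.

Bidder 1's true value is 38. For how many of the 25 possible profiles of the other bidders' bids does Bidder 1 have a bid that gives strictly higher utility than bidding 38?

Others bid (2, 2): truth gives 0; bid 2 gives 36 > 0. Violating.
Others bid (2, 25): truth gives 0; bid 25 gives 13 > 0. Violating.
Others bid (2, 41): truth gives -38; bid 2 gives -2 > -38. Violating.
Others bid (2, 45): truth gives -38; bid 2 gives -2 > -38. Violating.
Others bid (2, 38): truth gives 0; no alternative beats it.
Others bid (25, 38): truth gives 0; no alternative beats it.
(Checking all 25 profiles: 20 have a profitable deviation, 5 do not.)

20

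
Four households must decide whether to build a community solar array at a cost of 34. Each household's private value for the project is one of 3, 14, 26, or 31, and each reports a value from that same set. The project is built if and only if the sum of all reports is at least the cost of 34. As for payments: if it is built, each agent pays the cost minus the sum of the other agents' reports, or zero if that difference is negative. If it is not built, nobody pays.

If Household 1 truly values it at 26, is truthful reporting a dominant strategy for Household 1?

Yes

Check each profile of the others' reports and compare truth against every alternative report.
Others report (3, 3, 31): truth gives 26, best alternative gives 26.
Others report (3, 14, 26): truth gives 26, best alternative gives 26.
Others report (3, 14, 31): truth gives 26, best alternative gives 26.
Others report (3, 26, 14): truth gives 26, best alternative gives 26.
Others report (3, 26, 26): truth gives 26, best alternative gives 26.
Others report (3, 26, 31): truth gives 26, best alternative gives 26.
(Remaining 58 profiles checked similarly; truth is weakly best in each.)
In every case the truthful report is at least as good as any alternative, so it is a dominant strategy.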